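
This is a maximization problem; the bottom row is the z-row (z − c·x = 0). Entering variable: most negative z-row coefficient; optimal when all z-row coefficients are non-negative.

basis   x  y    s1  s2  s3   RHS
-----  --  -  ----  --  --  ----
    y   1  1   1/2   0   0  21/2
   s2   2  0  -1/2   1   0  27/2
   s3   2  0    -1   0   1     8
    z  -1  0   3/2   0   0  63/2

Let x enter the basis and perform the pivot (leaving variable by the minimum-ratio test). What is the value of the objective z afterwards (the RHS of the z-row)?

71/2

Ratio test on column x — row 1: (21/2)/1 = 21/2; row 2: (27/2)/2 = 27/4; row 3: 8/2 = 4. Minimum is 4 at row 3 (s3 leaves); pivot element 2.
Pivot on row 3; the z-row RHS becomes 63/2 − (-1)·4 = 71/2.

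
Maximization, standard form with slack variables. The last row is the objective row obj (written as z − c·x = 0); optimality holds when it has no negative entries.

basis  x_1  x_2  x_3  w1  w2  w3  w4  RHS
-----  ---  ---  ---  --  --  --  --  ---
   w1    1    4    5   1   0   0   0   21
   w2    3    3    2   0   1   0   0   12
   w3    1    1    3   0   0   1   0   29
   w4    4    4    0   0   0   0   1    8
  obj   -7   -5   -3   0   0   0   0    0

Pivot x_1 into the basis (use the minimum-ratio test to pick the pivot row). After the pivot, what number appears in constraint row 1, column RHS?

19

Ratio test on column x_1 — row 1: 21/1 = 21; row 2: 12/3 = 4; row 3: 29/1 = 29; row 4: 8/4 = 2. Minimum is 2 at row 4 (w4 leaves); pivot element 4.
Divide row 4 by 4; eliminate column x_1 from the other rows.
Row 1 update in column RHS: 21 − 1·2 = 19.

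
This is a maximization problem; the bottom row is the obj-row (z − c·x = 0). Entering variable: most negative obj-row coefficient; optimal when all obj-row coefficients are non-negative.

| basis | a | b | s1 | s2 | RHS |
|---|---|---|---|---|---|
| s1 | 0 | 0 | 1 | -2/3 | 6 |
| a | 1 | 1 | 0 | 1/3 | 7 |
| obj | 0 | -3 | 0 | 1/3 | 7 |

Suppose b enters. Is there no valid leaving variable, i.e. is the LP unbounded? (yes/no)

no

Column b has positive entries in row(s) 2, so the ratio test bounds it — not unbounded.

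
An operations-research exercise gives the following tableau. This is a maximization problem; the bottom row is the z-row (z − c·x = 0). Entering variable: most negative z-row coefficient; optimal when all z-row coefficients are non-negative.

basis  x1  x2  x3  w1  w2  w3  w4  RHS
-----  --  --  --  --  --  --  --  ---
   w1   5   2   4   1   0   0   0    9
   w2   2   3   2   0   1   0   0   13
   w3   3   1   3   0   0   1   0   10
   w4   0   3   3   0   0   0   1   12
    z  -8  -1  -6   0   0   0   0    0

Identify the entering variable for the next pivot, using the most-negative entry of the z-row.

x1

Negative z-row entries: x1: -8, x2: -1, x3: -6.
The most negative is -8 in column x1, so x1 enters.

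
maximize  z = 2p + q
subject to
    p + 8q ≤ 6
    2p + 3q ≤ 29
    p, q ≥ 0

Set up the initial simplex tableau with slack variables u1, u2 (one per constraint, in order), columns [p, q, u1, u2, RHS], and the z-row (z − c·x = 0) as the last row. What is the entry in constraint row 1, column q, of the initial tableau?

Constraint 1 has coefficient 8 on q.

8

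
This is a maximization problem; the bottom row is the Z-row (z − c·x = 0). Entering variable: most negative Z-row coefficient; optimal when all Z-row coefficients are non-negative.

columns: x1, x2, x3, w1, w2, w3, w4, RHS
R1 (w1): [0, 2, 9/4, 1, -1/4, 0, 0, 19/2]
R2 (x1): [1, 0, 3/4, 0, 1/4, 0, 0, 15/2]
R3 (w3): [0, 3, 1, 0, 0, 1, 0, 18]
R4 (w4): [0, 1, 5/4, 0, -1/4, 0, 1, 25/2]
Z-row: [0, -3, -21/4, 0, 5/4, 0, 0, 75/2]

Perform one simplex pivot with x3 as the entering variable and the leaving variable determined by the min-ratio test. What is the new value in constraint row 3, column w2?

1/9

Ratio test on column x3 — row 1: (19/2)/(9/4) = 38/9; row 2: (15/2)/(3/4) = 10; row 3: 18/1 = 18; row 4: (25/2)/(5/4) = 10. Minimum is 38/9 at row 1 (w1 leaves); pivot element 9/4.
Divide row 1 by 9/4; eliminate column x3 from the other rows.
Row 3 update in column w2: 0 − 1·(-1/9) = 1/9.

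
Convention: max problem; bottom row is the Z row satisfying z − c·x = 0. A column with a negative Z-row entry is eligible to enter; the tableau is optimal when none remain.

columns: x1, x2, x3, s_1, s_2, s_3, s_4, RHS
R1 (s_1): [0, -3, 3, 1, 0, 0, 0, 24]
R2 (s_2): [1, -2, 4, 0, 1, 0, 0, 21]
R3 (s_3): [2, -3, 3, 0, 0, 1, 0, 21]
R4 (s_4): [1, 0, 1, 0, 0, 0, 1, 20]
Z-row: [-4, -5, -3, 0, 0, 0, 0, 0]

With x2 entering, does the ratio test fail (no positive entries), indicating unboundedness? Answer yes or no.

yes

Every constraint-row entry in column x2 is ≤ 0, so increasing x2 is unbounded.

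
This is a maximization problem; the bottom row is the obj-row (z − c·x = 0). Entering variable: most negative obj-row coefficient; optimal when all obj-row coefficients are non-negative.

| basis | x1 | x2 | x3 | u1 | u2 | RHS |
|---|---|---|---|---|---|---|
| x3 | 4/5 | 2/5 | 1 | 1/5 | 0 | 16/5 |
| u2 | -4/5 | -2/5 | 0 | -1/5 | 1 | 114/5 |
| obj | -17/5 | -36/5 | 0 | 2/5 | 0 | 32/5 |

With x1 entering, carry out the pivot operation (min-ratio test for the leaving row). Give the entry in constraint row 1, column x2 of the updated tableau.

Ratio test on column x1 — row 1: (16/5)/(4/5) = 4; row 2: entry -4/5 ≤ 0. Minimum is 4 at row 1 (x3 leaves); pivot element 4/5.
Divide row 1 by 4/5; eliminate column x1 from the other rows.
In the new row 1, the x2 entry is the old entry divided by the pivot: (2/5)/(4/5) = 1/2.

1/2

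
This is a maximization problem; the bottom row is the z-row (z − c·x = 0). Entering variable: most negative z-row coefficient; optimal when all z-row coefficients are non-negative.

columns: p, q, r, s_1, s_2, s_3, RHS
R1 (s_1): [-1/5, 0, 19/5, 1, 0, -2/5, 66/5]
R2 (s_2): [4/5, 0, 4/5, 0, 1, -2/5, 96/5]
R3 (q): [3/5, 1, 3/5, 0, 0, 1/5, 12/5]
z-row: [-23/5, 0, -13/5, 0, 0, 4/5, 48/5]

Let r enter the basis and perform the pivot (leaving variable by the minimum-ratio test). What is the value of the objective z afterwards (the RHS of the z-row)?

Ratio test on column r — row 1: (66/5)/(19/5) = 66/19; row 2: (96/5)/(4/5) = 24; row 3: (12/5)/(3/5) = 4. Minimum is 66/19 at row 1 (s_1 leaves); pivot element 19/5.
Pivot on row 1; the z-row RHS becomes 48/5 − (-13/5)·(66/19) = 354/19.

354/19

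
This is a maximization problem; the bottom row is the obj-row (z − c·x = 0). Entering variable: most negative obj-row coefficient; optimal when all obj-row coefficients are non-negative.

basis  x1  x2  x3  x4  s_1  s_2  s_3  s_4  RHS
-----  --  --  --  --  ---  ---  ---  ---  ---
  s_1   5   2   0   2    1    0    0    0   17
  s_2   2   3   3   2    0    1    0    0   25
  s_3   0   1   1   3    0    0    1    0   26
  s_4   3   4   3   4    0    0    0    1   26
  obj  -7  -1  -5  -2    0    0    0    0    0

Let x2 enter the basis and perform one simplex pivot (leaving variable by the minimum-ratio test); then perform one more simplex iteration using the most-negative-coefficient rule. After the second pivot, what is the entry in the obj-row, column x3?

Ratio test on column x2 — row 1: 17/2 = 17/2; row 2: 25/3 = 25/3; row 3: 26/1 = 26; row 4: 26/4 = 13/2. Minimum is 13/2 at row 4 (s_4 leaves); pivot element 4.
Divide row 4 by 4; eliminate column x2 from the other rows.
Second iteration: most negative obj-row entry is -25/4 in column x1, so x1 enters.
Ratio test on column x1 — row 1: 4/(7/2) = 8/7; row 2: entry -1/4 ≤ 0; row 3: entry -3/4 ≤ 0; row 4: (13/2)/(3/4) = 26/3. Minimum is 8/7 at row 1 (s_1 leaves); pivot element 7/2.
Divide row 1 by 7/2; eliminate column x1 from the other rows.
After both pivots, the entry at the obj-row, column x3 is -97/14.

-97/14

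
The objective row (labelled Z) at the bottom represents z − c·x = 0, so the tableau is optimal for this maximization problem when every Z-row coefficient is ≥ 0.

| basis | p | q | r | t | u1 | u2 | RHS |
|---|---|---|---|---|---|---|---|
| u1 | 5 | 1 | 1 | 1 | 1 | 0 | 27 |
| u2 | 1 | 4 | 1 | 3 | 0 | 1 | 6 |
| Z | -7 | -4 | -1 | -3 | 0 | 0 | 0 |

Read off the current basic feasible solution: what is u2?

u2 is basic (row 2); its value is the RHS of that row, 6.

6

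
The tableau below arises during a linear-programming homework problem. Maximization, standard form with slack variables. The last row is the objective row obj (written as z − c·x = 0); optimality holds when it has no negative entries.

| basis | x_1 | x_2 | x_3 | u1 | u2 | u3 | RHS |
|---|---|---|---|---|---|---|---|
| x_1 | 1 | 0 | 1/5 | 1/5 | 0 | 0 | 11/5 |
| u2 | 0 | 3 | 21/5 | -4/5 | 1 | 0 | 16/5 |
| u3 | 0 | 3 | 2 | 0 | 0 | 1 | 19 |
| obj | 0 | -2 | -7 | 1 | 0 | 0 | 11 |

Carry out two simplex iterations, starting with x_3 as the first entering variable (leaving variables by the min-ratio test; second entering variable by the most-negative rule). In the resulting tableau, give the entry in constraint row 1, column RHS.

43/5

Ratio test on column x_3 — row 1: (11/5)/(1/5) = 11; row 2: (16/5)/(21/5) = 16/21; row 3: 19/2 = 19/2. Minimum is 16/21 at row 2 (u2 leaves); pivot element 21/5.
Divide row 2 by 21/5; eliminate column x_3 from the other rows.
Second iteration: most negative obj-row entry is -1/3 in column u1, so u1 enters.
Ratio test on column u1 — row 1: (43/21)/(5/21) = 43/5; row 2: entry -4/21 ≤ 0; row 3: (367/21)/(8/21) = 367/8. Minimum is 43/5 at row 1 (x_1 leaves); pivot element 5/21.
Divide row 1 by 5/21; eliminate column u1 from the other rows.
After both pivots, the entry at constraint row 1, column RHS is 43/5.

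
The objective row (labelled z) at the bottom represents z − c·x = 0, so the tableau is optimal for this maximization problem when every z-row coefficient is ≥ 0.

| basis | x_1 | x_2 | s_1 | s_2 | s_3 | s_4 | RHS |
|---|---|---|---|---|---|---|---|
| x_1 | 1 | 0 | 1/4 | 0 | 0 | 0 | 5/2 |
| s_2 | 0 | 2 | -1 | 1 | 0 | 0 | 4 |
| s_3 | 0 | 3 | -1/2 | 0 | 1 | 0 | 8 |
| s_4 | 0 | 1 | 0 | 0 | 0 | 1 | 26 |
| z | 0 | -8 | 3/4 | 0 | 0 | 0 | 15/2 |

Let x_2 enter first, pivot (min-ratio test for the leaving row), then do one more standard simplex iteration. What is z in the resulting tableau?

30

Ratio test on column x_2 — row 1: entry 0 ≤ 0; row 2: 4/2 = 2; row 3: 8/3 = 8/3; row 4: 26/1 = 26. Minimum is 2 at row 2 (s_2 leaves); pivot element 2.
Pivot on row 2; the z-row RHS becomes 15/2 − (-8)·2 = 47/2.
Next entering variable (most negative z-row entry -13/4): s_1.
Ratio test on column s_1 — row 1: (5/2)/(1/4) = 10; row 2: entry -1/2 ≤ 0; row 3: 2/1 = 2; row 4: 24/(1/2) = 48. Minimum is 2 at row 3 (s_3 leaves); pivot element 1.
After the second pivot the z-row RHS is 47/2 − (-13/4)·2 = 30.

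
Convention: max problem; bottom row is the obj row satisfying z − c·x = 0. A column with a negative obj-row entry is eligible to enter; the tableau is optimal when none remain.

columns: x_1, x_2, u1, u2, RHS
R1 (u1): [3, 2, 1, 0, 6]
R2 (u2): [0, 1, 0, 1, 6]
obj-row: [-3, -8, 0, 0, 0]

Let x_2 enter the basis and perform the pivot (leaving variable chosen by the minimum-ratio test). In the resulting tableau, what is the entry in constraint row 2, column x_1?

-3/2

Ratio test on column x_2 — row 1: 6/2 = 3; row 2: 6/1 = 6. Minimum is 3 at row 1 (u1 leaves); pivot element 2.
Divide row 1 by 2; eliminate column x_2 from the other rows.
Row 2 update in column x_1: 0 − 1·(3/2) = -3/2.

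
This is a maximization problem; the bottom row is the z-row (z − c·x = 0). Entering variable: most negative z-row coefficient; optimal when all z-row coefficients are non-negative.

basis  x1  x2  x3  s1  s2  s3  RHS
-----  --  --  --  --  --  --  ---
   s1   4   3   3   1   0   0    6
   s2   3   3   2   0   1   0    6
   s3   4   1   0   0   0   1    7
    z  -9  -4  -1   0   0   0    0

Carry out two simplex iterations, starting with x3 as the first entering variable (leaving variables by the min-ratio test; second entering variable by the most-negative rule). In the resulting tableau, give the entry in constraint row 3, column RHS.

1

Ratio test on column x3 — row 1: 6/3 = 2; row 2: 6/2 = 3; row 3: entry 0 ≤ 0. Minimum is 2 at row 1 (s1 leaves); pivot element 3.
Divide row 1 by 3; eliminate column x3 from the other rows.
Second iteration: most negative z-row entry is -23/3 in column x1, so x1 enters.
Ratio test on column x1 — row 1: 2/(4/3) = 3/2; row 2: 2/(1/3) = 6; row 3: 7/4 = 7/4. Minimum is 3/2 at row 1 (x3 leaves); pivot element 4/3.
Divide row 1 by 4/3; eliminate column x1 from the other rows.
After both pivots, the entry at constraint row 3, column RHS is 1.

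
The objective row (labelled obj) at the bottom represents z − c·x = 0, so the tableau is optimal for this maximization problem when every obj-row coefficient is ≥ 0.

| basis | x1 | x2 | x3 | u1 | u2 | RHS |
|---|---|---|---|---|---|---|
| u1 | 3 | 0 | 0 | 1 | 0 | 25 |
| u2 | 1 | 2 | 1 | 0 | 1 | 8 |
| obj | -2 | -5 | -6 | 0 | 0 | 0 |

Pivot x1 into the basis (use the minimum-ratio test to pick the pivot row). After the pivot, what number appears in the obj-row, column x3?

Ratio test on column x1 — row 1: 25/3 = 25/3; row 2: 8/1 = 8. Minimum is 8 at row 2 (u2 leaves); pivot element 1.
Divide row 2 by 1; eliminate column x1 from the other rows.
obj-row update in column x3: -6 − (-2)·1 = -4.

-4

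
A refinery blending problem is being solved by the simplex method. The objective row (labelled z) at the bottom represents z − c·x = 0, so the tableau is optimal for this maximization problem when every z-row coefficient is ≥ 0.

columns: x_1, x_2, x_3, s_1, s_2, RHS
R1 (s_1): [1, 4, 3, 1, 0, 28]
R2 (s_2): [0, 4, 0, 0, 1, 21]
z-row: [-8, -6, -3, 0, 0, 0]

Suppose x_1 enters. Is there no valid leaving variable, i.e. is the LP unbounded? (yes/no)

Column x_1 has positive entries in row(s) 1, so the ratio test bounds it — not unbounded.

no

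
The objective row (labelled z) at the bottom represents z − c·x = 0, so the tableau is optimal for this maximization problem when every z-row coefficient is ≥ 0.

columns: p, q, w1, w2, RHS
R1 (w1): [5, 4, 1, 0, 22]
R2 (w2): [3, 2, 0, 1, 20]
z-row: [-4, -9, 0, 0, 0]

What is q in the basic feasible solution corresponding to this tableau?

q is not in the basis, so in the current basic feasible solution q = 0.

0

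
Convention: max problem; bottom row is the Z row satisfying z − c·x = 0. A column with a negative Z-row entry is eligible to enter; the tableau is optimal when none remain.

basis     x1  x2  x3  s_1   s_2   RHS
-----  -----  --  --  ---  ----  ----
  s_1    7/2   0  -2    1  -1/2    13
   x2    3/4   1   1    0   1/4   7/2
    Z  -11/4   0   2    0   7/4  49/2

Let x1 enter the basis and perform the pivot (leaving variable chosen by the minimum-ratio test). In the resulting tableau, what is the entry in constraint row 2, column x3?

Ratio test on column x1 — row 1: 13/(7/2) = 26/7; row 2: (7/2)/(3/4) = 14/3. Minimum is 26/7 at row 1 (s_1 leaves); pivot element 7/2.
Divide row 1 by 7/2; eliminate column x1 from the other rows.
Row 2 update in column x3: 1 − (3/4)·(-4/7) = 10/7.

10/7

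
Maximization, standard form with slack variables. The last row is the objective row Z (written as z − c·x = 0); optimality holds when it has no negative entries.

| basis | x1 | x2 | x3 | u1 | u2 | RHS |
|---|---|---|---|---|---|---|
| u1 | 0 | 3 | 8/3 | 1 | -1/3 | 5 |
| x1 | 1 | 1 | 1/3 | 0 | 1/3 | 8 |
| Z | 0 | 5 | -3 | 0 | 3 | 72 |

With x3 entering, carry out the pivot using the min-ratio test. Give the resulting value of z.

Ratio test on column x3 — row 1: 5/(8/3) = 15/8; row 2: 8/(1/3) = 24. Minimum is 15/8 at row 1 (u1 leaves); pivot element 8/3.
Pivot on row 1; the Z-row RHS becomes 72 − (-3)·(15/8) = 621/8.

621/8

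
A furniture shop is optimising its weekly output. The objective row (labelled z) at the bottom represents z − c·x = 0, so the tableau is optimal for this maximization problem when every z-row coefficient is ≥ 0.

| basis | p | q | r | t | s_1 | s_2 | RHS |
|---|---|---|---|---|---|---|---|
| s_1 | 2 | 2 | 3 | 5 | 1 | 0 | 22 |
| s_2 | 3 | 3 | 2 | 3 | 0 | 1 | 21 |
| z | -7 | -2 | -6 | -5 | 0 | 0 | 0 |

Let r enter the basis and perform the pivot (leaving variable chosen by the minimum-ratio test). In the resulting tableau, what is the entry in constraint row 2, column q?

5/3

Ratio test on column r — row 1: 22/3 = 22/3; row 2: 21/2 = 21/2. Minimum is 22/3 at row 1 (s_1 leaves); pivot element 3.
Divide row 1 by 3; eliminate column r from the other rows.
Row 2 update in column q: 3 − 2·(2/3) = 5/3.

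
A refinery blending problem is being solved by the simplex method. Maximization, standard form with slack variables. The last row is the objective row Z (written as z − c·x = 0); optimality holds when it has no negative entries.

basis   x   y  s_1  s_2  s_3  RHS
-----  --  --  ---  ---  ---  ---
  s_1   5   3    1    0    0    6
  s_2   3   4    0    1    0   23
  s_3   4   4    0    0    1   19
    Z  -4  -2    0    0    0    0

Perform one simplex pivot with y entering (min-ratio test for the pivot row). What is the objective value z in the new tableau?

4

Ratio test on column y — row 1: 6/3 = 2; row 2: 23/4 = 23/4; row 3: 19/4 = 19/4. Minimum is 2 at row 1 (s_1 leaves); pivot element 3.
Pivot on row 1; the Z-row RHS becomes 0 − (-2)·2 = 4.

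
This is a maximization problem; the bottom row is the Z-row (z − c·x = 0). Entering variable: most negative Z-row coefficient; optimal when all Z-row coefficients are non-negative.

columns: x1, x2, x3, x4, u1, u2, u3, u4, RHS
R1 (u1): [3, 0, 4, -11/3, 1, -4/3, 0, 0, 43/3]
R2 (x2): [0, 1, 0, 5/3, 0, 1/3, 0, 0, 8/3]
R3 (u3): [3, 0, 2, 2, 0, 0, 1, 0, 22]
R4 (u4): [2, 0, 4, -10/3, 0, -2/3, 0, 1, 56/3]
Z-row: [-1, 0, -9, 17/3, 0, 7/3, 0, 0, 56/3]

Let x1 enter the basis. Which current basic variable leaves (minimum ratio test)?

Column x1 entries and ratios — u1: (43/3)/3 = 43/9; x2: 0 ≤ 0, skip; u3: 22/3 = 22/3; u4: (56/3)/2 = 28/3.
Smallest ratio is 43/9 in the row of u1, so u1 leaves.

u1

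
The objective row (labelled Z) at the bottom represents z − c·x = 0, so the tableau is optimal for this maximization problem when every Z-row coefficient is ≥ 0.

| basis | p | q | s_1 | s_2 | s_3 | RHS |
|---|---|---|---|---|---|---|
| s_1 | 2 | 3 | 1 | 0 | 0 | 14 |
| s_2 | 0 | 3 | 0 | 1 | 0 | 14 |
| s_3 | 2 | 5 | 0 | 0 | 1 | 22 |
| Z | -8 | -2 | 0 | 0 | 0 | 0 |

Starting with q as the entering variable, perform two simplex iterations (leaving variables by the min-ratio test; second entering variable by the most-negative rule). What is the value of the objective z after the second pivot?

16

Ratio test on column q — row 1: 14/3 = 14/3; row 2: 14/3 = 14/3; row 3: 22/5 = 22/5. Minimum is 22/5 at row 3 (s_3 leaves); pivot element 5.
Pivot on row 3; the Z-row RHS becomes 0 − (-2)·(22/5) = 44/5.
Next entering variable (most negative Z-row entry -36/5): p.
Ratio test on column p — row 1: (4/5)/(4/5) = 1; row 2: entry -6/5 ≤ 0; row 3: (22/5)/(2/5) = 11. Minimum is 1 at row 1 (s_1 leaves); pivot element 4/5.
After the second pivot the Z-row RHS is 44/5 − (-36/5)·1 = 16.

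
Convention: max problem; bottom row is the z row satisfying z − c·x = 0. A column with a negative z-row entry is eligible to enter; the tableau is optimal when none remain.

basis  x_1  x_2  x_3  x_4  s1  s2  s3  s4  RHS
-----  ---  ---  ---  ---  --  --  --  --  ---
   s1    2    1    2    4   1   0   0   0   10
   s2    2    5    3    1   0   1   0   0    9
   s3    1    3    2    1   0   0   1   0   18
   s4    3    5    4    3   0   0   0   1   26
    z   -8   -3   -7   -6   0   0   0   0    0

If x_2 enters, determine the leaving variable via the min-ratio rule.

Column x_2 entries and ratios — s1: 10/1 = 10; s2: 9/5 = 9/5; s3: 18/3 = 6; s4: 26/5 = 26/5.
Smallest ratio is 9/5 in the row of s2, so s2 leaves.

s2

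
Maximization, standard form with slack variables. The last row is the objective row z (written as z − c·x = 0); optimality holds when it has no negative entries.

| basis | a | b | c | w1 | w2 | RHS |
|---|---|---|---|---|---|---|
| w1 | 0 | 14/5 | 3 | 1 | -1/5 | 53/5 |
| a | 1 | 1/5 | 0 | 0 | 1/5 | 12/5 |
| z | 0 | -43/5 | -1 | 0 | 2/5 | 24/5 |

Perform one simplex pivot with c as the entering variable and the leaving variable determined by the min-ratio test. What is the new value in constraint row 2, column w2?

Ratio test on column c — row 1: (53/5)/3 = 53/15; row 2: entry 0 ≤ 0. Minimum is 53/15 at row 1 (w1 leaves); pivot element 3.
Divide row 1 by 3; eliminate column c from the other rows.
Row 2 update in column w2: 1/5 − 0·(-1/15) = 1/5.

1/5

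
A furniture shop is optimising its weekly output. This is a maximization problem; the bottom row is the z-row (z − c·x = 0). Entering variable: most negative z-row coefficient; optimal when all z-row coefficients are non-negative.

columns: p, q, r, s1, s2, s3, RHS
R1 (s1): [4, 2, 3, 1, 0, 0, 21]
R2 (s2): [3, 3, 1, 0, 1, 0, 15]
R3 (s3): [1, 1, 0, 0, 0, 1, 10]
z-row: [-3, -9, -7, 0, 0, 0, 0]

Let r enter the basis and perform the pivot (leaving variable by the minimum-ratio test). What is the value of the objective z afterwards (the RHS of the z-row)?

Ratio test on column r — row 1: 21/3 = 7; row 2: 15/1 = 15; row 3: entry 0 ≤ 0. Minimum is 7 at row 1 (s1 leaves); pivot element 3.
Pivot on row 1; the z-row RHS becomes 0 − (-7)·7 = 49.

49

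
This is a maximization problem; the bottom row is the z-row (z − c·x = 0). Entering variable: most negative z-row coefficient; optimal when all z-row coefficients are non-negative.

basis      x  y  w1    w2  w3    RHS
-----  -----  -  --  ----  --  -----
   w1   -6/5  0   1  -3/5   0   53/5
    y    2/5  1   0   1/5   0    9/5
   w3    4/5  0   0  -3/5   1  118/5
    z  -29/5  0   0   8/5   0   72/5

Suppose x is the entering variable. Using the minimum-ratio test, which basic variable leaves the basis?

Column x entries and ratios — w1: -6/5 ≤ 0, skip; y: (9/5)/(2/5) = 9/2; w3: (118/5)/(4/5) = 59/2.
Smallest ratio is 9/2 in the row of y, so y leaves.

y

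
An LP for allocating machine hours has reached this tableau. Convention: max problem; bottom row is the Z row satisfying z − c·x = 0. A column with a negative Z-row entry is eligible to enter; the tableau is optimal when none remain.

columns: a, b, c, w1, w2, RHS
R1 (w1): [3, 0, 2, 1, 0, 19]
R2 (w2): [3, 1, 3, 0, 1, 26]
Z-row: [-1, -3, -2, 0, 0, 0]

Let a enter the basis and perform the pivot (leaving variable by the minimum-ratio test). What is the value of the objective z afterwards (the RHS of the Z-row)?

19/3

Ratio test on column a — row 1: 19/3 = 19/3; row 2: 26/3 = 26/3. Minimum is 19/3 at row 1 (w1 leaves); pivot element 3.
Pivot on row 1; the Z-row RHS becomes 0 − (-1)·(19/3) = 19/3.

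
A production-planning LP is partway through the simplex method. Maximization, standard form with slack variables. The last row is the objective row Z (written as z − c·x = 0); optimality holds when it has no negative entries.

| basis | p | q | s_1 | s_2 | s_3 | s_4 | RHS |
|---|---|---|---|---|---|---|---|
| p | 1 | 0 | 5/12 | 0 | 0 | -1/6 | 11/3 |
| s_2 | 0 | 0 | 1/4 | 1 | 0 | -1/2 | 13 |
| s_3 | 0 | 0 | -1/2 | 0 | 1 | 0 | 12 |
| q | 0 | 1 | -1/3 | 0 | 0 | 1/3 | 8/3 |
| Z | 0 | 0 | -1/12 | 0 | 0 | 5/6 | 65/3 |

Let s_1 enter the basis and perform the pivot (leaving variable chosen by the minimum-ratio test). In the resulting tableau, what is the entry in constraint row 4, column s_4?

Ratio test on column s_1 — row 1: (11/3)/(5/12) = 44/5; row 2: 13/(1/4) = 52; row 3: entry -1/2 ≤ 0; row 4: entry -1/3 ≤ 0. Minimum is 44/5 at row 1 (p leaves); pivot element 5/12.
Divide row 1 by 5/12; eliminate column s_1 from the other rows.
Row 4 update in column s_4: 1/3 − (-1/3)·(-2/5) = 1/5.

1/5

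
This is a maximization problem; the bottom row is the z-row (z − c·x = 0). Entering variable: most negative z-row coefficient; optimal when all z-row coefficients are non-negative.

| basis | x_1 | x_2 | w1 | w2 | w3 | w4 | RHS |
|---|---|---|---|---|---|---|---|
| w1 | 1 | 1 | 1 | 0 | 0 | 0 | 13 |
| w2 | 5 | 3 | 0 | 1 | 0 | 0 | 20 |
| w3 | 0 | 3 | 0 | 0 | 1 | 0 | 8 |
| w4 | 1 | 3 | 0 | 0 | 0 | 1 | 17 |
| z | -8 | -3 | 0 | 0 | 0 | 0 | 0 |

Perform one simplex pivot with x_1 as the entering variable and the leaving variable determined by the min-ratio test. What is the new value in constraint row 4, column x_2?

Ratio test on column x_1 — row 1: 13/1 = 13; row 2: 20/5 = 4; row 3: entry 0 ≤ 0; row 4: 17/1 = 17. Minimum is 4 at row 2 (w2 leaves); pivot element 5.
Divide row 2 by 5; eliminate column x_1 from the other rows.
Row 4 update in column x_2: 3 − 1·(3/5) = 12/5.

12/5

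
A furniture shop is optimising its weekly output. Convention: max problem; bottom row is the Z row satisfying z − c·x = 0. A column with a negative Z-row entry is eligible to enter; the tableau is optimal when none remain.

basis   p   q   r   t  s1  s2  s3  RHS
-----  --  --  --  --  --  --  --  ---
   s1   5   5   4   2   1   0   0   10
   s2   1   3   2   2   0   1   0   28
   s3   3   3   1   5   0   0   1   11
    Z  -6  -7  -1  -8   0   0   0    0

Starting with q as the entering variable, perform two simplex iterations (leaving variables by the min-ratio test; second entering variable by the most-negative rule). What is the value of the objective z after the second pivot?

396/19

Ratio test on column q — row 1: 10/5 = 2; row 2: 28/3 = 28/3; row 3: 11/3 = 11/3. Minimum is 2 at row 1 (s1 leaves); pivot element 5.
Pivot on row 1; the Z-row RHS becomes 0 − (-7)·2 = 14.
Next entering variable (most negative Z-row entry -26/5): t.
Ratio test on column t — row 1: 2/(2/5) = 5; row 2: 22/(4/5) = 55/2; row 3: 5/(19/5) = 25/19. Minimum is 25/19 at row 3 (s3 leaves); pivot element 19/5.
After the second pivot the Z-row RHS is 14 − (-26/5)·(25/19) = 396/19.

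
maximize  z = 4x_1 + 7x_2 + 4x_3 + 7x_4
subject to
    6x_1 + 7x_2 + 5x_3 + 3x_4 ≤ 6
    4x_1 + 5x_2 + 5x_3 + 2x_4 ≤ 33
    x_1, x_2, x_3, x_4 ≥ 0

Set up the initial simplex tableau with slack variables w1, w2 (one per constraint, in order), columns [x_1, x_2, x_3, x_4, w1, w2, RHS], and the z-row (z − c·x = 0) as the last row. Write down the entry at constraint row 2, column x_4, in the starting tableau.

2

Constraint 2 has coefficient 2 on x_4.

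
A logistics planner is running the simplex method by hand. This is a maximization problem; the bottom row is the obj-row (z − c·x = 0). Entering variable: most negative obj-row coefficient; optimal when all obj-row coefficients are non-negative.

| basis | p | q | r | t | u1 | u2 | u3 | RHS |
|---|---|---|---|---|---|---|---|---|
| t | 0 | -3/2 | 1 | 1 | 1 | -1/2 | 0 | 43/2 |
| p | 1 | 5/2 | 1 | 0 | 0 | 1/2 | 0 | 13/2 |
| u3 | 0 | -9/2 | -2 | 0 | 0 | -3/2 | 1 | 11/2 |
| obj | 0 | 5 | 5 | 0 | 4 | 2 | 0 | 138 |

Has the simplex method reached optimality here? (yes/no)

Every obj-row coefficient is ≥ 0, so the tableau is optimal.

yes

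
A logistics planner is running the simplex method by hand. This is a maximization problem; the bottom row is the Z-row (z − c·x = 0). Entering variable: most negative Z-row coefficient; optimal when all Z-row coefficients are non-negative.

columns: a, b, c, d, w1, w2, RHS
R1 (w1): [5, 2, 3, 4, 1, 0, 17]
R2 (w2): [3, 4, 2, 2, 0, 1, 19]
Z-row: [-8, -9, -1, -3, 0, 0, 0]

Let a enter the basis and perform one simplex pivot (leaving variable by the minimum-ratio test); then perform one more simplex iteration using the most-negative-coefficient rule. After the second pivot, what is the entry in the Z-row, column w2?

Ratio test on column a — row 1: 17/5 = 17/5; row 2: 19/3 = 19/3. Minimum is 17/5 at row 1 (w1 leaves); pivot element 5.
Divide row 1 by 5; eliminate column a from the other rows.
Second iteration: most negative Z-row entry is -29/5 in column b, so b enters.
Ratio test on column b — row 1: (17/5)/(2/5) = 17/2; row 2: (44/5)/(14/5) = 22/7. Minimum is 22/7 at row 2 (w2 leaves); pivot element 14/5.
Divide row 2 by 14/5; eliminate column b from the other rows.
After both pivots, the entry at the Z-row, column w2 is 29/14.

29/14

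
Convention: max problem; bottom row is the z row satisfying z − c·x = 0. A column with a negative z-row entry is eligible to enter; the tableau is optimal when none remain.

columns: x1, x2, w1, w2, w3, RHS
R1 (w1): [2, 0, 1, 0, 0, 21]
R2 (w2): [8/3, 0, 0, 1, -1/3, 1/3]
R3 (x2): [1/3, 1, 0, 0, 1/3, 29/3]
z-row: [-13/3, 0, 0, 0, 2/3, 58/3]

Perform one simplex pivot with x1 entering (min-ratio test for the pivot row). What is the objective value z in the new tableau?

Ratio test on column x1 — row 1: 21/2 = 21/2; row 2: (1/3)/(8/3) = 1/8; row 3: (29/3)/(1/3) = 29. Minimum is 1/8 at row 2 (w2 leaves); pivot element 8/3.
Pivot on row 2; the z-row RHS becomes 58/3 − (-13/3)·(1/8) = 159/8.

159/8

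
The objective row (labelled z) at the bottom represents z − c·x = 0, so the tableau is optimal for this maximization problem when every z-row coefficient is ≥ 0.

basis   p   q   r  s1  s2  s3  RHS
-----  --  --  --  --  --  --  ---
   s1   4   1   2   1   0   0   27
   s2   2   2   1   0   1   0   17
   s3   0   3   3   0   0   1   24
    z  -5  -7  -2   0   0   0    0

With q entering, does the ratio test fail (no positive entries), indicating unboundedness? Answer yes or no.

Column q has positive entries in row(s) 1, 2, 3, so the ratio test bounds it — not unbounded.

no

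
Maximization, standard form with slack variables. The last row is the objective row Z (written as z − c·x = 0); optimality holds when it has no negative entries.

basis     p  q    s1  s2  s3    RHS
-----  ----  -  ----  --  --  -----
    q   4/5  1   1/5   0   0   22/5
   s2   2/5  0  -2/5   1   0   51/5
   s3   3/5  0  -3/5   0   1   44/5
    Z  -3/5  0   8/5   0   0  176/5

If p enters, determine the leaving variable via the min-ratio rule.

Column p entries and ratios — q: (22/5)/(4/5) = 11/2; s2: (51/5)/(2/5) = 51/2; s3: (44/5)/(3/5) = 44/3.
Smallest ratio is 11/2 in the row of q, so q leaves.

q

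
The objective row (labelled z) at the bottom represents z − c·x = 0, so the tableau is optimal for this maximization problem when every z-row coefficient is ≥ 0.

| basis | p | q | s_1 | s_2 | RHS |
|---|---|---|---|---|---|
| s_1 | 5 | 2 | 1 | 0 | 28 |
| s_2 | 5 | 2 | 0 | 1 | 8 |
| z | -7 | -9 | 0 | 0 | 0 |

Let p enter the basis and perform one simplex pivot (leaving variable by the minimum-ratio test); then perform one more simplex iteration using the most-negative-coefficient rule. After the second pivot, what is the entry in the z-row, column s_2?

Ratio test on column p — row 1: 28/5 = 28/5; row 2: 8/5 = 8/5. Minimum is 8/5 at row 2 (s_2 leaves); pivot element 5.
Divide row 2 by 5; eliminate column p from the other rows.
Second iteration: most negative z-row entry is -31/5 in column q, so q enters.
Ratio test on column q — row 1: entry 0 ≤ 0; row 2: (8/5)/(2/5) = 4. Minimum is 4 at row 2 (p leaves); pivot element 2/5.
Divide row 2 by 2/5; eliminate column q from the other rows.
After both pivots, the entry at the z-row, column s_2 is 9/2.

9/2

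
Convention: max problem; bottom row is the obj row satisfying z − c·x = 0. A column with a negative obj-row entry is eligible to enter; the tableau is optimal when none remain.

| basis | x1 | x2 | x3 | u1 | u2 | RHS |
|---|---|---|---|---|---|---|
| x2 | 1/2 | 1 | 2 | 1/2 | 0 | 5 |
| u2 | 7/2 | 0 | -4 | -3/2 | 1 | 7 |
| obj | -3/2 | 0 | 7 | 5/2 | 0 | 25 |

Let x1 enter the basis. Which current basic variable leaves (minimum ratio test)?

u2

Column x1 entries and ratios — x2: 5/(1/2) = 10; u2: 7/(7/2) = 2.
Smallest ratio is 2 in the row of u2, so u2 leaves.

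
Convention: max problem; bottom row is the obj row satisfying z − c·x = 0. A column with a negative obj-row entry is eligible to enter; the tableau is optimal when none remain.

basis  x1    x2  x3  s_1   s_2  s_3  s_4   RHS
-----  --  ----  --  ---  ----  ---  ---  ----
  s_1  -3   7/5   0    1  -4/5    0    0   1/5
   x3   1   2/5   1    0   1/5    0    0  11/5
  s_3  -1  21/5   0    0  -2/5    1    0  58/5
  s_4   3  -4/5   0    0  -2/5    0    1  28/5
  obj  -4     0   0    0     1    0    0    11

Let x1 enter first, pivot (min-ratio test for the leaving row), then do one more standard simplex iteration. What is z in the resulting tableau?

Ratio test on column x1 — row 1: entry -3 ≤ 0; row 2: (11/5)/1 = 11/5; row 3: entry -1 ≤ 0; row 4: (28/5)/3 = 28/15. Minimum is 28/15 at row 4 (s_4 leaves); pivot element 3.
Pivot on row 4; the obj-row RHS becomes 11 − (-4)·(28/15) = 277/15.
Next entering variable (most negative obj-row entry -16/15): x2.
Ratio test on column x2 — row 1: (29/5)/(3/5) = 29/3; row 2: (1/3)/(2/3) = 1/2; row 3: (202/15)/(59/15) = 202/59; row 4: entry -4/15 ≤ 0. Minimum is 1/2 at row 2 (x3 leaves); pivot element 2/3.
After the second pivot the obj-row RHS is 277/15 − (-16/15)·(1/2) = 19.

19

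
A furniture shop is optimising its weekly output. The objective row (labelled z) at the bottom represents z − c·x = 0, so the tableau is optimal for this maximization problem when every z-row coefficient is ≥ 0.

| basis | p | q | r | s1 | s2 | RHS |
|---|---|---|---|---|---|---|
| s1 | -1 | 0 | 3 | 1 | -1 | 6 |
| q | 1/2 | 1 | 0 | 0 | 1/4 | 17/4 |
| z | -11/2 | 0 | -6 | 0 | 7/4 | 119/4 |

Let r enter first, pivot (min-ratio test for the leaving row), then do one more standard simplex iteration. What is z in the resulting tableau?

211/2

Ratio test on column r — row 1: 6/3 = 2; row 2: entry 0 ≤ 0. Minimum is 2 at row 1 (s1 leaves); pivot element 3.
Pivot on row 1; the z-row RHS becomes 119/4 − (-6)·2 = 167/4.
Next entering variable (most negative z-row entry -15/2): p.
Ratio test on column p — row 1: entry -1/3 ≤ 0; row 2: (17/4)/(1/2) = 17/2. Minimum is 17/2 at row 2 (q leaves); pivot element 1/2.
After the second pivot the z-row RHS is 167/4 − (-15/2)·(17/2) = 211/2.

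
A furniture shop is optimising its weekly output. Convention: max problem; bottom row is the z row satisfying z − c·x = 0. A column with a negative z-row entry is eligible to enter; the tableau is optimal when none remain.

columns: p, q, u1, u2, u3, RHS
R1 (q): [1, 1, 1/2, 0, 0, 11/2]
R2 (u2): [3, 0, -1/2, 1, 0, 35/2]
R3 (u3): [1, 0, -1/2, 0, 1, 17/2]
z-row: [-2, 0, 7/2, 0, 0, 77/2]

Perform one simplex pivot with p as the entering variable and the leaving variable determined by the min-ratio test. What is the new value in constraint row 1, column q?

1

Ratio test on column p — row 1: (11/2)/1 = 11/2; row 2: (35/2)/3 = 35/6; row 3: (17/2)/1 = 17/2. Minimum is 11/2 at row 1 (q leaves); pivot element 1.
Divide row 1 by 1; eliminate column p from the other rows.
In the new row 1, the q entry is the old entry divided by the pivot: 1/1 = 1.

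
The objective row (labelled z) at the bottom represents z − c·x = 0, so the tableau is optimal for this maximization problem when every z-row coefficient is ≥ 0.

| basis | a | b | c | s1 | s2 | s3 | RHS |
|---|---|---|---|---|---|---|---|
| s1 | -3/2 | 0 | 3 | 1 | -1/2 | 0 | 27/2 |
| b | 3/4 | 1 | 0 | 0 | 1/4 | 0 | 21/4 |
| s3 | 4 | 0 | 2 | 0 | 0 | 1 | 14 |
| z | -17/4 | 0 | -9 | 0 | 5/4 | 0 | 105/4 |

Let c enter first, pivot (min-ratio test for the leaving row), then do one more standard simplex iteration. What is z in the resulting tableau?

151/2

Ratio test on column c — row 1: (27/2)/3 = 9/2; row 2: entry 0 ≤ 0; row 3: 14/2 = 7. Minimum is 9/2 at row 1 (s1 leaves); pivot element 3.
Pivot on row 1; the z-row RHS becomes 105/4 − (-9)·(9/2) = 267/4.
Next entering variable (most negative z-row entry -35/4): a.
Ratio test on column a — row 1: entry -1/2 ≤ 0; row 2: (21/4)/(3/4) = 7; row 3: 5/5 = 1. Minimum is 1 at row 3 (s3 leaves); pivot element 5.
After the second pivot the z-row RHS is 267/4 − (-35/4)·1 = 151/2.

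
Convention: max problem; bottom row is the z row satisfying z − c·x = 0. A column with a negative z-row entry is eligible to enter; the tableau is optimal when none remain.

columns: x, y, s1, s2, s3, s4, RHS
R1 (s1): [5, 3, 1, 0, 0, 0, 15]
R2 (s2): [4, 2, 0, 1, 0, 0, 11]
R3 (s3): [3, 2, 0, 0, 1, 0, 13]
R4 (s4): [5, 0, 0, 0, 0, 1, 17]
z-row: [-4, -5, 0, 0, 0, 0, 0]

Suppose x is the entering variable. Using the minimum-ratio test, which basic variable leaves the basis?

s2

Column x entries and ratios — s1: 15/5 = 3; s2: 11/4 = 11/4; s3: 13/3 = 13/3; s4: 17/5 = 17/5.
Smallest ratio is 11/4 in the row of s2, so s2 leaves.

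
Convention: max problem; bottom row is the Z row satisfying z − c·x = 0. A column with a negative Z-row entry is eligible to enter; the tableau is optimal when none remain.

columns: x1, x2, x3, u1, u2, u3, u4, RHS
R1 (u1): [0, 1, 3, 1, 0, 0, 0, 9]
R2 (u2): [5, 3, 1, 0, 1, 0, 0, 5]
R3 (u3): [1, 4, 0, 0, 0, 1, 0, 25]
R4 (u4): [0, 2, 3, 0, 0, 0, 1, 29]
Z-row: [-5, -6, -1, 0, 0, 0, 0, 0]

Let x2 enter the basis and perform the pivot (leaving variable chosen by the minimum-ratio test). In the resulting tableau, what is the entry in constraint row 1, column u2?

-1/3

Ratio test on column x2 — row 1: 9/1 = 9; row 2: 5/3 = 5/3; row 3: 25/4 = 25/4; row 4: 29/2 = 29/2. Minimum is 5/3 at row 2 (u2 leaves); pivot element 3.
Divide row 2 by 3; eliminate column x2 from the other rows.
Row 1 update in column u2: 0 − 1·(1/3) = -1/3.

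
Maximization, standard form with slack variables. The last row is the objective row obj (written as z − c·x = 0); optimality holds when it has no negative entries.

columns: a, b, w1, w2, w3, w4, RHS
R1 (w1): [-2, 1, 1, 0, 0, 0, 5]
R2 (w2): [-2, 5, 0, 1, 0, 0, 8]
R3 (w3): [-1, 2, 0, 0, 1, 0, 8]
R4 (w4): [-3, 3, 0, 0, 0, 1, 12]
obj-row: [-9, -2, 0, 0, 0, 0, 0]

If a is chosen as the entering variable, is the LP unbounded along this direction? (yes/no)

Every constraint-row entry in column a is ≤ 0, so increasing a is unbounded.

yes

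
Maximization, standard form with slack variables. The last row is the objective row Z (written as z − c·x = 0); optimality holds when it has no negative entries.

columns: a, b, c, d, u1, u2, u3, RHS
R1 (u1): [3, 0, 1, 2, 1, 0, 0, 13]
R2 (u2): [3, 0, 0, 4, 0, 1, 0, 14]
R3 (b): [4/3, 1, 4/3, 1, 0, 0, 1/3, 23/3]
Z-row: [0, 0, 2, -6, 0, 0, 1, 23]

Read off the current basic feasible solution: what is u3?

0

u3 is not in the basis, so in the current basic feasible solution u3 = 0.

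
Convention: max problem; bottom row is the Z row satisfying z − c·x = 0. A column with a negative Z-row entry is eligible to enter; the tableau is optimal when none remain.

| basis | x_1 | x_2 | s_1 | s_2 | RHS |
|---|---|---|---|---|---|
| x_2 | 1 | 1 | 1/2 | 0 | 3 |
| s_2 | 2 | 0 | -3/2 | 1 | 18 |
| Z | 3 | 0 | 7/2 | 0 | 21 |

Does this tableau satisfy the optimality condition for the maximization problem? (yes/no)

Every Z-row coefficient is ≥ 0, so the tableau is optimal.

yes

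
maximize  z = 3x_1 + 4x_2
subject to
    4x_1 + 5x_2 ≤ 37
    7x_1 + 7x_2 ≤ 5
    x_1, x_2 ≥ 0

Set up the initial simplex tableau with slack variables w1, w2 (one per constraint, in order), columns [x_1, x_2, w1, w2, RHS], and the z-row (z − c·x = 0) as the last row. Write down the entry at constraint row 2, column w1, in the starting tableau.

0

Slack w1 belongs to constraint 1; its column is the unit vector e_1, so the entry in row 2 is 0.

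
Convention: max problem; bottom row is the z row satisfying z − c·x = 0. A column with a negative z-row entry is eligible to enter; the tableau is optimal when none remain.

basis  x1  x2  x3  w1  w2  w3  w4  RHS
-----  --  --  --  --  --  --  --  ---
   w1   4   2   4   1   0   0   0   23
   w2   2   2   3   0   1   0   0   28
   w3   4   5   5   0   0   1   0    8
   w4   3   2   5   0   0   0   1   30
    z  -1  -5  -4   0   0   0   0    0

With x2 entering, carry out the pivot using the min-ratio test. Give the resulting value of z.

Ratio test on column x2 — row 1: 23/2 = 23/2; row 2: 28/2 = 14; row 3: 8/5 = 8/5; row 4: 30/2 = 15. Minimum is 8/5 at row 3 (w3 leaves); pivot element 5.
Pivot on row 3; the z-row RHS becomes 0 − (-5)·(8/5) = 8.

8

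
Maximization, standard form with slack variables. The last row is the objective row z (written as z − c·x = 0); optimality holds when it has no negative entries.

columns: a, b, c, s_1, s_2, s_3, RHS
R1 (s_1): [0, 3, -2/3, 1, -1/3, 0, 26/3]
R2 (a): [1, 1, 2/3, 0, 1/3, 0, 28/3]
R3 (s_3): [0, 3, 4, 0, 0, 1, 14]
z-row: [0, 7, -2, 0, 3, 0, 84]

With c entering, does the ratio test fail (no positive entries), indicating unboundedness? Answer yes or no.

no

Column c has positive entries in row(s) 2, 3, so the ratio test bounds it — not unbounded.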